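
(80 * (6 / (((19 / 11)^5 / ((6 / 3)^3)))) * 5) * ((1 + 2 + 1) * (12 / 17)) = 148424601600 / 42093683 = 3526.05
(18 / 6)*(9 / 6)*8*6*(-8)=-1728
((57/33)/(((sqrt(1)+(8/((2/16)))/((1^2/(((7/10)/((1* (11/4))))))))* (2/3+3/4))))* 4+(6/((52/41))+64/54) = 23447557/3783078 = 6.20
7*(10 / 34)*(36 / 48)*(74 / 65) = 777 / 442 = 1.76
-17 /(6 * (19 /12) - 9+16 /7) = -238 /39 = -6.10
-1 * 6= -6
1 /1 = 1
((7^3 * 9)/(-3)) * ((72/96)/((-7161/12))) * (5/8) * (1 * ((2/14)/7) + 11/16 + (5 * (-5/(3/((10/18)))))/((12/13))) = -1367725/392832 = -3.48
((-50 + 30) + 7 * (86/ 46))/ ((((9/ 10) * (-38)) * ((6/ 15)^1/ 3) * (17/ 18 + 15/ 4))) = 23850/ 73853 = 0.32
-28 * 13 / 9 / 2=-182 / 9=-20.22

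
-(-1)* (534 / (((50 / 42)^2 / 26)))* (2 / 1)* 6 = 73474128 / 625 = 117558.60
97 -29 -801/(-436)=30449/436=69.84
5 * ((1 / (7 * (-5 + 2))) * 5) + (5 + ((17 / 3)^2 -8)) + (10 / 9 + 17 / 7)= 1982 / 63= 31.46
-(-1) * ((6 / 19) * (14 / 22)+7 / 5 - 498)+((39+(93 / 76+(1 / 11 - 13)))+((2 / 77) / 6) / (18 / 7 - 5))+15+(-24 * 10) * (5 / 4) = -160756103 / 213180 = -754.09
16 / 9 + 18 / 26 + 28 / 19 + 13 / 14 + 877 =27445631 / 31122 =881.87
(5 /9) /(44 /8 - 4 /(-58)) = 290 /2907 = 0.10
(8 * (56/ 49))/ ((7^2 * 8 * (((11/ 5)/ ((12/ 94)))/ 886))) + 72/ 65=26589432/ 11526515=2.31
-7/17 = -0.41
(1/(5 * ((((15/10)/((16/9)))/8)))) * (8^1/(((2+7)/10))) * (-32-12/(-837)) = -36552704/67797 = -539.15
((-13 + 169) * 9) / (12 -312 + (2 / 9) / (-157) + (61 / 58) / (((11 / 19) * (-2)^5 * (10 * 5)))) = -4.68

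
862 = 862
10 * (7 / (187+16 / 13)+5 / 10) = 13145 / 2447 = 5.37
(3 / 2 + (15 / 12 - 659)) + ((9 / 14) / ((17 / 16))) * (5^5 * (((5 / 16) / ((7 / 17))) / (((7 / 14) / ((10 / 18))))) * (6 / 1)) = 1746375 / 196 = 8910.08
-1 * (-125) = 125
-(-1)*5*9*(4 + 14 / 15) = 222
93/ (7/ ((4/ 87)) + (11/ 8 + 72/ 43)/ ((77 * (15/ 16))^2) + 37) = 21339063900/ 43423982047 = 0.49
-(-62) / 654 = 31 / 327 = 0.09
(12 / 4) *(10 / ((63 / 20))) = 200 / 21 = 9.52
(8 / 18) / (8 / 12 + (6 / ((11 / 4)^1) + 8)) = 22 / 537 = 0.04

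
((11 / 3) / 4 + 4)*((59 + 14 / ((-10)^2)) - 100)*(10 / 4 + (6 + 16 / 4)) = -40179 / 16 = -2511.19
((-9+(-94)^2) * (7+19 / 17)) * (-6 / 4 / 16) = -1827189 / 272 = -6717.61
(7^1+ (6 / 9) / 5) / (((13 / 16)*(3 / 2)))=5.85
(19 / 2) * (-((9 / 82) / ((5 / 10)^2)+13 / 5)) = -11837 / 410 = -28.87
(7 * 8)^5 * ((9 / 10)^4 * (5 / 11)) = 225834448896 / 1375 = 164243235.56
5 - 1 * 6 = -1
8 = 8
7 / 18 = 0.39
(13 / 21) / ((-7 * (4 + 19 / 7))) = -0.01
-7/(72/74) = -259/36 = -7.19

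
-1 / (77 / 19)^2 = -361 / 5929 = -0.06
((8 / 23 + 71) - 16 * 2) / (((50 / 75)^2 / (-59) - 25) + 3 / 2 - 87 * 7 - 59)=-961110 / 16890763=-0.06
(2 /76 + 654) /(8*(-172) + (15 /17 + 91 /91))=-422501 /887680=-0.48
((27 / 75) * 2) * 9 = 162 / 25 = 6.48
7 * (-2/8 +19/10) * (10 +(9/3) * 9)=8547/20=427.35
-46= -46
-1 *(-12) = 12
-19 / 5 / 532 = -1 / 140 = -0.01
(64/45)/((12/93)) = 11.02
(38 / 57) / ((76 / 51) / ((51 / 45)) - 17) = -578 / 13599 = -0.04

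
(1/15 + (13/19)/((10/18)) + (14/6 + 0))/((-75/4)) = -92/475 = -0.19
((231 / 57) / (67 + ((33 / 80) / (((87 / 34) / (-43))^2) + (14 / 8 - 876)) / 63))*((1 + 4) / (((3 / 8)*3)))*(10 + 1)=3090675 / 857527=3.60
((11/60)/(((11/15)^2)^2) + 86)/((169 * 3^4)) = 461239/72880236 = 0.01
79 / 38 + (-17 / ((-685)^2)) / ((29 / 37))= 1074970573 / 517085950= 2.08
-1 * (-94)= 94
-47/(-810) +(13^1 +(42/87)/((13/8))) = 4078249/305370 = 13.36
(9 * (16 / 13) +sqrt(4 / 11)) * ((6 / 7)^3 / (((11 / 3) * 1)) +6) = 46572 * sqrt(11) / 41503 +3353184 / 49049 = 72.09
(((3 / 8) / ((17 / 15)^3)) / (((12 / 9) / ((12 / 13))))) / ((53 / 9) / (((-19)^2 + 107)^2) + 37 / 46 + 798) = 39725214750 / 177930029350427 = 0.00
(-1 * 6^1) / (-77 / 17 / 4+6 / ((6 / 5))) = -408 / 263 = -1.55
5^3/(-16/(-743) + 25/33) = 3064875/19103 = 160.44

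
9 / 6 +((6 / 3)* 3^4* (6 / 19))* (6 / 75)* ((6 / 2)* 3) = 36417 / 950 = 38.33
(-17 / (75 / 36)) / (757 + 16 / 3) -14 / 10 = -80657 / 57175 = -1.41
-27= -27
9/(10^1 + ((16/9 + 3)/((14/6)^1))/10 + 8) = 1890/3823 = 0.49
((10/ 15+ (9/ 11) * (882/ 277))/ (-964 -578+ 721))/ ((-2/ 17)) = 0.03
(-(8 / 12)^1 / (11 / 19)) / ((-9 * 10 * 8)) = 19 / 11880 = 0.00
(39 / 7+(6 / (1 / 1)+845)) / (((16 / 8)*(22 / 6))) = 8994 / 77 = 116.81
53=53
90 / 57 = 30 / 19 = 1.58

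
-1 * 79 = -79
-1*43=-43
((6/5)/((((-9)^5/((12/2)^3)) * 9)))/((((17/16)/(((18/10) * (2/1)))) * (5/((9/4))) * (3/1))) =-128/516375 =-0.00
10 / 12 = 5 / 6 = 0.83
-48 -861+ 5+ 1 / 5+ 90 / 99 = -49659 / 55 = -902.89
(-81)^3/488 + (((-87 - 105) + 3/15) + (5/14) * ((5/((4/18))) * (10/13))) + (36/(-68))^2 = -81774918163/64169560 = -1274.36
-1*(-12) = 12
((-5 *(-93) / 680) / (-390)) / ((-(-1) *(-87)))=0.00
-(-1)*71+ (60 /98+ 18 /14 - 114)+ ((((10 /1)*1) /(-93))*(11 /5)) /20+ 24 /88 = -20472439 /501270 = -40.84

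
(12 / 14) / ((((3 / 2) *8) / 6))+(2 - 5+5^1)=17 / 7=2.43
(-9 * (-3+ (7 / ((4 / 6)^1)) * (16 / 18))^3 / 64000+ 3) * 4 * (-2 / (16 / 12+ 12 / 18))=-569141 / 48000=-11.86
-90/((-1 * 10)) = 9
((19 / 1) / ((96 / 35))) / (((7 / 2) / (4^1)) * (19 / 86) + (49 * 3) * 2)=817 / 34698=0.02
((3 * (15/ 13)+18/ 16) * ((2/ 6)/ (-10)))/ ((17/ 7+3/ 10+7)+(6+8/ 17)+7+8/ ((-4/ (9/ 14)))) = -18921/ 2712008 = -0.01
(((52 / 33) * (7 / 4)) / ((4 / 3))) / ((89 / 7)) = 637 / 3916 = 0.16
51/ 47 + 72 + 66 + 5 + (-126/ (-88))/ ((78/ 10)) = 3878519/ 26884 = 144.27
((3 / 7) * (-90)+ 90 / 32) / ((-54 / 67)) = 29815 / 672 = 44.37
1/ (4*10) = 1/ 40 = 0.02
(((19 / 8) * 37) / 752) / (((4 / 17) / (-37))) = -442187 / 24064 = -18.38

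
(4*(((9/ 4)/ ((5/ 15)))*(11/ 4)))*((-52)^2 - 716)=147609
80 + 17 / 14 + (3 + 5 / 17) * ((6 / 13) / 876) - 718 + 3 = -143147717 / 225862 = -633.78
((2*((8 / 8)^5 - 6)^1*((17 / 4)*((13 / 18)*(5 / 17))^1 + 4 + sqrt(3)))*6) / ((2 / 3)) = -1765 / 4 - 90*sqrt(3) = -597.13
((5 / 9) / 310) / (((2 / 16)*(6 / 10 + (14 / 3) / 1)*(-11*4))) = -5 / 80817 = -0.00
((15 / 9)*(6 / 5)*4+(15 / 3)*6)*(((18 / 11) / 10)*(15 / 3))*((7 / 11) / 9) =266 / 121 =2.20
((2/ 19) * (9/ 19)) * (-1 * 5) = -90/ 361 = -0.25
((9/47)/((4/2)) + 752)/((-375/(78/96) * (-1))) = 1.63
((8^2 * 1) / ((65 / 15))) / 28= 0.53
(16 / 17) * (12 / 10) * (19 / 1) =21.46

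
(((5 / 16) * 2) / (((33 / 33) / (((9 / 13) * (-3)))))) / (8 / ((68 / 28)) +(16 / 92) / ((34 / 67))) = -5865 / 16432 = -0.36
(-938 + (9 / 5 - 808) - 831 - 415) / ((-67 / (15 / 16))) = 44853 / 1072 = 41.84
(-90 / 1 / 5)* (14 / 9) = -28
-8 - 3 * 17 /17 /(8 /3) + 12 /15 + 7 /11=-3383 /440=-7.69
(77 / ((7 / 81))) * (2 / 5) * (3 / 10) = 2673 / 25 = 106.92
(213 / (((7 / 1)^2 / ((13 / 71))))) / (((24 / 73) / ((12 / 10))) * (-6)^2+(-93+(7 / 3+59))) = -8541 / 233975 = -0.04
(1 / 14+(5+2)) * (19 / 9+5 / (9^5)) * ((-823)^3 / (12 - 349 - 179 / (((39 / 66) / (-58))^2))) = 64593669550177196 / 13387741488639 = 4824.84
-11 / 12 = -0.92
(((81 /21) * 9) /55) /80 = 0.01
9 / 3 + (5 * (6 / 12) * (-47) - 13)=-255 / 2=-127.50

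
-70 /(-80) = 0.88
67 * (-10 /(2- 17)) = 134 /3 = 44.67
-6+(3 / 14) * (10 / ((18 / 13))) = -187 / 42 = -4.45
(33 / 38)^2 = 1089 / 1444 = 0.75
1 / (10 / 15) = 3 / 2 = 1.50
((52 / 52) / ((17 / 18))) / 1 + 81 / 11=1575 / 187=8.42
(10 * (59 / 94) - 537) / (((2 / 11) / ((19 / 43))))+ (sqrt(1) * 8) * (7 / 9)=-23346656 / 18189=-1283.56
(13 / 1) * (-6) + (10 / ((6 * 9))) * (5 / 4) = -8399 / 108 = -77.77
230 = 230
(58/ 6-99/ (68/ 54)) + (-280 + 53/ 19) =-670861/ 1938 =-346.16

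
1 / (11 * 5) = 1 / 55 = 0.02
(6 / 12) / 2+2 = 9 / 4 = 2.25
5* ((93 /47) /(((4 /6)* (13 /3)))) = 4185 /1222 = 3.42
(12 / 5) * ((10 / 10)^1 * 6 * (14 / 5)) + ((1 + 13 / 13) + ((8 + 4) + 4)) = 1458 / 25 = 58.32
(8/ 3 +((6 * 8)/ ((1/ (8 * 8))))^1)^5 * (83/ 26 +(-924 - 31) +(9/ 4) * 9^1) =-269543166113664319250432/ 1053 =-255976416062359277540.77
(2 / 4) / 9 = 1 / 18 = 0.06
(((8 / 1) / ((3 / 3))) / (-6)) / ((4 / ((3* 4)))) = -4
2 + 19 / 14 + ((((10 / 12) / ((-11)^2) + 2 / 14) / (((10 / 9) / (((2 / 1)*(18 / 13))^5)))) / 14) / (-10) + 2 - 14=-968573177251 / 110069809850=-8.80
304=304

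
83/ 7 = 11.86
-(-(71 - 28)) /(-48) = -43 /48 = -0.90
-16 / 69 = -0.23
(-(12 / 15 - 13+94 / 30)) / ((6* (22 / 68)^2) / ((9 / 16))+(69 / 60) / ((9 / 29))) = 471648 / 250843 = 1.88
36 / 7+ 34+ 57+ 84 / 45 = 10291 / 105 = 98.01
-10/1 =-10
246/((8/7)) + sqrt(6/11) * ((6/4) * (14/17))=21 * sqrt(66)/187 + 861/4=216.16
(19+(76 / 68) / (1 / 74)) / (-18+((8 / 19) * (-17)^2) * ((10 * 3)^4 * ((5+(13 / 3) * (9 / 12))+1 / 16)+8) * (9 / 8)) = 2527 / 22901456619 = 0.00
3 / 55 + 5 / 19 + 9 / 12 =4463 / 4180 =1.07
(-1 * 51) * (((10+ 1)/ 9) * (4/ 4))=-187/ 3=-62.33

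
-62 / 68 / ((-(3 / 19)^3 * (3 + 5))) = 212629 / 7344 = 28.95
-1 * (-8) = 8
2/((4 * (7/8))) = 4/7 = 0.57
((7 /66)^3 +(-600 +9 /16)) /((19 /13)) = -4480724053 /10924848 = -410.14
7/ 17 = 0.41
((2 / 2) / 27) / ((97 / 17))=17 / 2619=0.01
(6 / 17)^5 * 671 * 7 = 36523872 / 1419857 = 25.72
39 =39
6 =6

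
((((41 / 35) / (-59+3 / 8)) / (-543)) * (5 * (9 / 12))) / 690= 41 / 205006935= 0.00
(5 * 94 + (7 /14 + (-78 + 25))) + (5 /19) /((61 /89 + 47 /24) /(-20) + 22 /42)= 620318805 /1483406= 418.17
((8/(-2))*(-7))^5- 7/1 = 17210361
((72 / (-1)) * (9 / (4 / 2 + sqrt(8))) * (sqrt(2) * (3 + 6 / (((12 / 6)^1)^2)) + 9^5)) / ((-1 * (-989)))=19128960 / 989-19130418 * sqrt(2) / 989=-8013.69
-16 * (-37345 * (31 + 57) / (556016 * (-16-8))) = -410795 / 104253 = -3.94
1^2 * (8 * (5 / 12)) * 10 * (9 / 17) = 300 / 17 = 17.65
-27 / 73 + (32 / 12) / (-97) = -8441 / 21243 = -0.40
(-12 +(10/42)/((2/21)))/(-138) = 0.07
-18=-18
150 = 150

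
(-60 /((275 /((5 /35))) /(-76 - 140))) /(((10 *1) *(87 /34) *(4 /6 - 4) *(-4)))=5508 /279125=0.02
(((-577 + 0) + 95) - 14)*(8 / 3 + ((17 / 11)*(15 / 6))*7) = -486328 / 33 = -14737.21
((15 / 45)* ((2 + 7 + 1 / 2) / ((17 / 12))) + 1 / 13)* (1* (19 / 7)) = 6.28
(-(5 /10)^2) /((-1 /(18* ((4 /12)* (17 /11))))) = 51 /22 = 2.32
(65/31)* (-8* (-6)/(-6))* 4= -2080/31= -67.10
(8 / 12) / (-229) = -2 / 687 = -0.00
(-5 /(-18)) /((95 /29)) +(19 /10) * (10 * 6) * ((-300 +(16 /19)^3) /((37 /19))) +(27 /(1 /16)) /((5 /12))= -54912761 /3330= -16490.32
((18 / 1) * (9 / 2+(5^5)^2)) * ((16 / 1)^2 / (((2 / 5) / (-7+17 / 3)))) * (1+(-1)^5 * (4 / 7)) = -450000207360 / 7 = -64285743908.57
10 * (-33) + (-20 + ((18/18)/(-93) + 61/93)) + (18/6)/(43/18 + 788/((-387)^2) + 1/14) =-27896653311/80131001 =-348.14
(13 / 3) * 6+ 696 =722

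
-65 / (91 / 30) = -150 / 7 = -21.43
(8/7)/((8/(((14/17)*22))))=44/17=2.59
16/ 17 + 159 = 2719/ 17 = 159.94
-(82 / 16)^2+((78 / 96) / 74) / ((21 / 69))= -434781 / 16576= -26.23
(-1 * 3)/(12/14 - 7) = 21/43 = 0.49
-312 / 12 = -26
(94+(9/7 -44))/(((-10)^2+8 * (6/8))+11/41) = 14719/30499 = 0.48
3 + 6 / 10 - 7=-17 / 5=-3.40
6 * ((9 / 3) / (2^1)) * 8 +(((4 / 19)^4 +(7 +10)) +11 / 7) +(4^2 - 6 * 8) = 53433402 / 912247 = 58.57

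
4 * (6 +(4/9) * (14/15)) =3464/135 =25.66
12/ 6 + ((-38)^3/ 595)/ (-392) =65169/ 29155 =2.24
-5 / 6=-0.83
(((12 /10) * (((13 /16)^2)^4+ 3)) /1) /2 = 41101897827 /21474836480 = 1.91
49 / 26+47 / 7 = 1565 / 182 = 8.60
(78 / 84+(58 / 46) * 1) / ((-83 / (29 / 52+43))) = -1596825 / 1389752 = -1.15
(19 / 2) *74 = 703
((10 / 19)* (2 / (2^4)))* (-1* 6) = -15 / 38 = -0.39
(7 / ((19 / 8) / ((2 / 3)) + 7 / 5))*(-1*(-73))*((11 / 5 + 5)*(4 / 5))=1177344 / 1985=593.12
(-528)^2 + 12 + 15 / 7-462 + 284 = 1950341 / 7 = 278620.14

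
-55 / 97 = -0.57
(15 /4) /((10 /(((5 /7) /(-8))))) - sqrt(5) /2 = -sqrt(5) /2 - 15 /448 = -1.15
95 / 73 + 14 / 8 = 891 / 292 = 3.05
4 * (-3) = -12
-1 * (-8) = 8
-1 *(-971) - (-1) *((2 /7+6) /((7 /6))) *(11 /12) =47821 /49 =975.94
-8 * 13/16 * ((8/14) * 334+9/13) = -17431/14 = -1245.07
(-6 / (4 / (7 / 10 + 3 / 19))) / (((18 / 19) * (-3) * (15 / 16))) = 326 / 675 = 0.48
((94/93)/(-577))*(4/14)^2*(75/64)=-1175/7011704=-0.00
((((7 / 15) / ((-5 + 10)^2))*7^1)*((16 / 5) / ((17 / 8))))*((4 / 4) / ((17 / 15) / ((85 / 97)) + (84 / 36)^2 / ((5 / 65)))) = 2352 / 861475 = 0.00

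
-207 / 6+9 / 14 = -237 / 7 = -33.86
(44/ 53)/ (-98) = -22/ 2597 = -0.01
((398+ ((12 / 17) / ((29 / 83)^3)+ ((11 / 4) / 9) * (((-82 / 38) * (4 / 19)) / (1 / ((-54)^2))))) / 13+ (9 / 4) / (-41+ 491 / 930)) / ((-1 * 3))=-0.23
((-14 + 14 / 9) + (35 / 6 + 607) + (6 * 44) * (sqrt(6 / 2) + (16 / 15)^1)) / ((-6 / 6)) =-79379 / 90 - 264 * sqrt(3) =-1339.25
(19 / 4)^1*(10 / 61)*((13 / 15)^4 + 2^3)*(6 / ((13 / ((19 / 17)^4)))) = 1073539958539 / 223533516375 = 4.80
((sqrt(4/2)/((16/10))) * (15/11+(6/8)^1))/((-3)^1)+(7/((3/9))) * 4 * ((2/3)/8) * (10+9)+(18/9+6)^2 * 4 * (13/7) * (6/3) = 7587/7-155 * sqrt(2)/352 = 1083.23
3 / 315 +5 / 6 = 59 / 70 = 0.84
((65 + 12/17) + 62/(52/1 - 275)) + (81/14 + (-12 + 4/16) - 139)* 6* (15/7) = -668137479/371518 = -1798.40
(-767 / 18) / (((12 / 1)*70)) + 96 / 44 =354443 / 166320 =2.13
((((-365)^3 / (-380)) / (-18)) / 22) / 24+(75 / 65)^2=-1481078425 / 122069376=-12.13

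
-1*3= -3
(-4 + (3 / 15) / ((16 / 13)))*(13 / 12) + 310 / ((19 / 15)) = 4388171 / 18240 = 240.58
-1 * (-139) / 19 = 139 / 19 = 7.32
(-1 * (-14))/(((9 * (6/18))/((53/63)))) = 106/27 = 3.93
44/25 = 1.76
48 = 48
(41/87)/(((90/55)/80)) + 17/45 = 23.42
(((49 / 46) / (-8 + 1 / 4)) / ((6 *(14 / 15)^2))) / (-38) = 75 / 108376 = 0.00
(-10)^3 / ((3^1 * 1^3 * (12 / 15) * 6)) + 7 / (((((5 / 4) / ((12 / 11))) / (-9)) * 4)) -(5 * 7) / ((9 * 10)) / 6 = -83.25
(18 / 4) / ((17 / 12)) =54 / 17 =3.18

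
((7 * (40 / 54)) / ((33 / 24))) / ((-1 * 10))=-112 / 297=-0.38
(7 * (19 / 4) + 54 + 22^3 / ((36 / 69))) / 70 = 245951 / 840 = 292.80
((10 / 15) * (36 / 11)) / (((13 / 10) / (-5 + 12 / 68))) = -19680 / 2431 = -8.10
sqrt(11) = 3.32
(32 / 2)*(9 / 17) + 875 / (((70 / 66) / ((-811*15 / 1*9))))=-1535526981 / 17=-90325116.53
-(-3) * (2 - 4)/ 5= -6/ 5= -1.20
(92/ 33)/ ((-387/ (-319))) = 2668/ 1161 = 2.30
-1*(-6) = 6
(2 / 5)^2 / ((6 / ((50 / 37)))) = 4 / 111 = 0.04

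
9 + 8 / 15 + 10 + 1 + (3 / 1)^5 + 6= 4043 / 15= 269.53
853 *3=2559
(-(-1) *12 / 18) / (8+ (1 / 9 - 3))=3 / 23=0.13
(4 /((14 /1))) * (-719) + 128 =-542 /7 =-77.43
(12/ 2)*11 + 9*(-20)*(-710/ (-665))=-16782/ 133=-126.18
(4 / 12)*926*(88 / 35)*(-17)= -1385296 / 105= -13193.30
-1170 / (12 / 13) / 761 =-2535 / 1522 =-1.67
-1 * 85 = -85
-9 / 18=-1 / 2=-0.50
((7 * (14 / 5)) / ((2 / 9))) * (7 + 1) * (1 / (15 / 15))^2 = 3528 / 5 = 705.60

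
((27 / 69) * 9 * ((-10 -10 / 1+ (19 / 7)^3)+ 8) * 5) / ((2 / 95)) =105536925 / 15778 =6688.87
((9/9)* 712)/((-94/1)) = -356/47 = -7.57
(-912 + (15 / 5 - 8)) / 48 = -917 / 48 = -19.10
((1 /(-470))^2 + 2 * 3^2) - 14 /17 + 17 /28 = 116869936 /6571775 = 17.78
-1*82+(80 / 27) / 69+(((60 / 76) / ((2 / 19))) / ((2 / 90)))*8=4877414 / 1863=2618.04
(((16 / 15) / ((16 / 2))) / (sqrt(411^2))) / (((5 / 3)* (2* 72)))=0.00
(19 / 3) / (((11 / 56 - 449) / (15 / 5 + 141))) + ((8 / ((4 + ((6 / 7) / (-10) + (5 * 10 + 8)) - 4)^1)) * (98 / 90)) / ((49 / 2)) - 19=-21.03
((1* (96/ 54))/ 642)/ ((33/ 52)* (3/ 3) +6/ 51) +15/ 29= 29022863/ 55714365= 0.52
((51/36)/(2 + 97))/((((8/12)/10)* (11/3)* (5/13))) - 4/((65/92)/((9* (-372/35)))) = 1789459703/3303300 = 541.72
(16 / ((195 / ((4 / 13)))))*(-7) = -448 / 2535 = -0.18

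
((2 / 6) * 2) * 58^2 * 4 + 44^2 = 32720 / 3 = 10906.67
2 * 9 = 18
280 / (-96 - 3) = -2.83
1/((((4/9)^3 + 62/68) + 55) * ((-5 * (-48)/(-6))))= -12393/27760100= -0.00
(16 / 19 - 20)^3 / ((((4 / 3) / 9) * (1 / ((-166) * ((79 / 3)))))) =1423055533536 / 6859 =207472741.44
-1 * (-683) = 683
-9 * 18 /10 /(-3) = 27 /5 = 5.40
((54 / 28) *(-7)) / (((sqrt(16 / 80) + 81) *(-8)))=10935 / 524864 - 27 *sqrt(5) / 524864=0.02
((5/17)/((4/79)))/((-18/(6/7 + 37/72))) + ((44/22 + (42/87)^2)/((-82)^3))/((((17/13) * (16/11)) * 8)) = -126564805832219/286054976245248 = -0.44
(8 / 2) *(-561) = -2244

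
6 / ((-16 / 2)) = -3 / 4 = -0.75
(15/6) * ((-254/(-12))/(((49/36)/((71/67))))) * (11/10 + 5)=251.31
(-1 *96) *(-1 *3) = 288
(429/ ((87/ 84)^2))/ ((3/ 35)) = 3923920/ 841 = 4665.78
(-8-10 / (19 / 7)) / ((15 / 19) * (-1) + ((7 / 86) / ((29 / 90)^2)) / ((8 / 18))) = -5352124 / 446345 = -11.99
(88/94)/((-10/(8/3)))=-176/705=-0.25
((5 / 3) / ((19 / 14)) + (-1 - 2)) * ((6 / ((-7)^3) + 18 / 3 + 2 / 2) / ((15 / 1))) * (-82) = 3967078 / 58653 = 67.64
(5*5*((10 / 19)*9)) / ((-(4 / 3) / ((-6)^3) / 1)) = 364500 / 19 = 19184.21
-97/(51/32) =-3104/51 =-60.86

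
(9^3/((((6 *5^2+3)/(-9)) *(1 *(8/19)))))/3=-4617/136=-33.95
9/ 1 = 9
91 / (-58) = -1.57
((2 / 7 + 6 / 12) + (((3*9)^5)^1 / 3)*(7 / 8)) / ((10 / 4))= 46873105 / 28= 1674039.46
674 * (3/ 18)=337/ 3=112.33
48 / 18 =8 / 3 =2.67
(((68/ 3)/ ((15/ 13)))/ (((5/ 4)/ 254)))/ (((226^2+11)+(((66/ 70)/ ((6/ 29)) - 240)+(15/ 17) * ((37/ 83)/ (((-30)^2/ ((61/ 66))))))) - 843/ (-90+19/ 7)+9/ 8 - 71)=238487111454592/ 3034527890619545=0.08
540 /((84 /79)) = 3555 /7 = 507.86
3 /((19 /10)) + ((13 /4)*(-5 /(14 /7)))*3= -3465 /152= -22.80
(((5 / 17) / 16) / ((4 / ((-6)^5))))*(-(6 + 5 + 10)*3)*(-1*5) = -382725 / 34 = -11256.62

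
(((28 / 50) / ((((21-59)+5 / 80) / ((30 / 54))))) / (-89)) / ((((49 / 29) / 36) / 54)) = 200448 / 1890805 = 0.11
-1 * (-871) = 871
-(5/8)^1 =-5/8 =-0.62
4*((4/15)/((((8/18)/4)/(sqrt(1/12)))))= 8*sqrt(3)/5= 2.77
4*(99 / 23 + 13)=1592 / 23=69.22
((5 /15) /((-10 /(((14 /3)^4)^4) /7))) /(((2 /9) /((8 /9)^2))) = -41975197623.01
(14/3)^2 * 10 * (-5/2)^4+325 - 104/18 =52957/6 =8826.17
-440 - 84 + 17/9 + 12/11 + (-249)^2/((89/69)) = 418938122/8811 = 47547.17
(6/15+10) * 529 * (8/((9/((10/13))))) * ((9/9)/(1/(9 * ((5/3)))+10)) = 169280/453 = 373.69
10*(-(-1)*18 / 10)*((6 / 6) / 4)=4.50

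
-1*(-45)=45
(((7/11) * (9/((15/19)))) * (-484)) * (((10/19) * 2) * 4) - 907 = -15691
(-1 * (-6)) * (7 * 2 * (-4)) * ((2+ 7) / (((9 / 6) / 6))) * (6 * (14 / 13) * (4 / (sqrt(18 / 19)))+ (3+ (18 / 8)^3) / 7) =-677376 * sqrt(38) / 13 - 24867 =-346069.01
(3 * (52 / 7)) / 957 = 52 / 2233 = 0.02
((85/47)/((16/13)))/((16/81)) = 89505/12032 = 7.44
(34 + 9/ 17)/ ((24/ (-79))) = -46373/ 408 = -113.66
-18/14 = -1.29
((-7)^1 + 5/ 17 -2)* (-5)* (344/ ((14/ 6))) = 763680/ 119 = 6417.48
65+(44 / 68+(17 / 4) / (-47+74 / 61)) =12450323 / 189924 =65.55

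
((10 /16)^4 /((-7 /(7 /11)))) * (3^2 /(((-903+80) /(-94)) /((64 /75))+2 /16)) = -264375 /21991904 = -0.01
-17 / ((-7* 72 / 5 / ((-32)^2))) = 10880 / 63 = 172.70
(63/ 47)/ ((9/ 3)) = 21/ 47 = 0.45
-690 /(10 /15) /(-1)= 1035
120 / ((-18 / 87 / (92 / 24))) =-6670 / 3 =-2223.33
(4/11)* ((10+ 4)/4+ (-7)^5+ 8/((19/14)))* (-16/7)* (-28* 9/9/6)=-40851776/627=-65154.35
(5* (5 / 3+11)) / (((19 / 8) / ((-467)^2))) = 17447120 / 3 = 5815706.67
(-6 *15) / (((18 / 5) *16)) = -25 / 16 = -1.56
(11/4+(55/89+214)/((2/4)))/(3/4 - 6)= -153787/1869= -82.28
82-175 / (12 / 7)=-241 / 12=-20.08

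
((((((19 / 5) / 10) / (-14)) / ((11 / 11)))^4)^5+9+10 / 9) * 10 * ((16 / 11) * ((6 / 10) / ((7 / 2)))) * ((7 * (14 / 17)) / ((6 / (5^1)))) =72610962330826920910000000000000338309761117913623740200409 / 599510643655718739656250000000000000000000000000000000000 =121.12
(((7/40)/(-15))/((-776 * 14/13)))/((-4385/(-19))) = 247/4083312000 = 0.00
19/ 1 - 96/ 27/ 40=851/ 45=18.91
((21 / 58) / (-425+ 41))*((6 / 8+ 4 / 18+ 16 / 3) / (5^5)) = -1589 / 835200000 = -0.00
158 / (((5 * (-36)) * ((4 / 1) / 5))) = -79 / 72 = -1.10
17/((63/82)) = 1394/63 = 22.13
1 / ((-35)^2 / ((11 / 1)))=11 / 1225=0.01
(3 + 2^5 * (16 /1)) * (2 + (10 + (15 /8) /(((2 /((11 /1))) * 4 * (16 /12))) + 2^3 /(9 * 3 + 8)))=13069979 /1792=7293.52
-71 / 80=-0.89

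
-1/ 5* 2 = -2/ 5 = -0.40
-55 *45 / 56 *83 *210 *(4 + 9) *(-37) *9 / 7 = 13339272375 / 28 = 476402584.82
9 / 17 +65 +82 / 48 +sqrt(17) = sqrt(17) +27433 / 408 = 71.36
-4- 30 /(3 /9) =-94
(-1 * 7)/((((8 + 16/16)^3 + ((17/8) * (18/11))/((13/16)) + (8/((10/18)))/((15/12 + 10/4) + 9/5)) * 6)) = -37037/23361066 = -0.00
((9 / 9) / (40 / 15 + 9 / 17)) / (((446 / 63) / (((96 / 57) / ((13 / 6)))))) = 308448 / 8978203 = 0.03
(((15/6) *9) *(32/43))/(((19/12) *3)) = 2880/817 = 3.53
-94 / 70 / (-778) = 47 / 27230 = 0.00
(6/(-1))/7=-6/7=-0.86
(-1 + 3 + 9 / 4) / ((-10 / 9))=-153 / 40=-3.82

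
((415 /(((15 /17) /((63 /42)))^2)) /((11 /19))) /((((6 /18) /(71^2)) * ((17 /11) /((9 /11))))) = 3648892563 /220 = 16585875.29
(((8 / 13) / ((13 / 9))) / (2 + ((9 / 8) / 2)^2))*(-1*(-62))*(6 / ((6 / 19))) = 216.66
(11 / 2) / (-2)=-11 / 4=-2.75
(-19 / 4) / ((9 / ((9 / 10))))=-19 / 40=-0.48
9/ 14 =0.64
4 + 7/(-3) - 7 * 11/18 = -47/18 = -2.61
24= 24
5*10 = 50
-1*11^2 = -121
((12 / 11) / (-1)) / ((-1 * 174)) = 2 / 319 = 0.01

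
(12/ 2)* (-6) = -36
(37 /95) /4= 37 /380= 0.10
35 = 35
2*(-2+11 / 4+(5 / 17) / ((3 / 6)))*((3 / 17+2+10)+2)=21931 / 578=37.94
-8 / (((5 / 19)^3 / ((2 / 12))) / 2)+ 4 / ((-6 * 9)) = -494098 / 3375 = -146.40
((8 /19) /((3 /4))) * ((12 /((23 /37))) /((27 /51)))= 80512 /3933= 20.47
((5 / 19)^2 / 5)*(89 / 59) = 445 / 21299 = 0.02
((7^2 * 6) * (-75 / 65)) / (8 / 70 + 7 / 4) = -68600 / 377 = -181.96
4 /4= 1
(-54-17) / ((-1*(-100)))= -0.71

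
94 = 94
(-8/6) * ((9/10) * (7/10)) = -21/25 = -0.84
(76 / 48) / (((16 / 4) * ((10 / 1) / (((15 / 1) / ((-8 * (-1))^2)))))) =19 / 2048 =0.01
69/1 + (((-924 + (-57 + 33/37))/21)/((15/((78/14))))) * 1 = 468341/9065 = 51.66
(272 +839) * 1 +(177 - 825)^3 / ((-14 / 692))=94145843809 / 7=13449406258.43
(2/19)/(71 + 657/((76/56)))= 2/10547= 0.00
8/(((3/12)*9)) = 32/9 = 3.56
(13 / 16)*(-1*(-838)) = 5447 / 8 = 680.88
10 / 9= 1.11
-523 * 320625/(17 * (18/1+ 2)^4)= -268299/4352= -61.65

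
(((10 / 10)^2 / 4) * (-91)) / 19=-91 / 76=-1.20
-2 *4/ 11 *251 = -2008/ 11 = -182.55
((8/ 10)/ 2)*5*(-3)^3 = -54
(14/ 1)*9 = 126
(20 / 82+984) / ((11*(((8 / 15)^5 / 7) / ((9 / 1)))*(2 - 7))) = -26126.84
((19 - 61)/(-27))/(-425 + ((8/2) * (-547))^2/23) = 322/42998121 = 0.00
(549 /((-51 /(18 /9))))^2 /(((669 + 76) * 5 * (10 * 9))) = 7442 /5382625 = 0.00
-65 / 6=-10.83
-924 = -924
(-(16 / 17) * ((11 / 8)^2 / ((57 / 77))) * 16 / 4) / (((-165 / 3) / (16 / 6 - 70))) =-171094 / 14535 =-11.77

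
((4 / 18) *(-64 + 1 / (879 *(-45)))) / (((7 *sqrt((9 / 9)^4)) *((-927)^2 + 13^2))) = -2531521 / 1070919466785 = -0.00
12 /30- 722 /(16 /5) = -9009 /40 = -225.22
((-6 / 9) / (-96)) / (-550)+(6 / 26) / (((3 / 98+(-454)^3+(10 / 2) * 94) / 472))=-0.00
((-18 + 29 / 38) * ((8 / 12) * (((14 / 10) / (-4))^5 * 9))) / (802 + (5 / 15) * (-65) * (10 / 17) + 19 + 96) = 0.00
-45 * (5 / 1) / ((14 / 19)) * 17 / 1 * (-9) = 654075 / 14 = 46719.64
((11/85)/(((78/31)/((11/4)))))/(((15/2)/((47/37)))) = 176297/7359300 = 0.02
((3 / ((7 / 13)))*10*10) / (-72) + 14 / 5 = -4.94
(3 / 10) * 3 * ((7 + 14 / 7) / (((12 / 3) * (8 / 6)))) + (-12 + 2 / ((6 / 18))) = -717 / 160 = -4.48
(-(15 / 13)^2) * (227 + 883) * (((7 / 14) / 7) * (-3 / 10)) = 74925 / 2366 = 31.67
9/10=0.90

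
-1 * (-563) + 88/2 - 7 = 600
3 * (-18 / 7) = -54 / 7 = -7.71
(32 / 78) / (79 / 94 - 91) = -1504 / 330525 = -0.00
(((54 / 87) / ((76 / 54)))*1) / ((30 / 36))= 1458 / 2755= 0.53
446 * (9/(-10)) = -2007/5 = -401.40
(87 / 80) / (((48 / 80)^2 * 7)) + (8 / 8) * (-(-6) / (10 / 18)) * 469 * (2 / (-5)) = -17015447 / 8400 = -2025.65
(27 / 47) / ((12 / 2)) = 9 / 94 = 0.10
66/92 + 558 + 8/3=77471/138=561.38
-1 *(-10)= 10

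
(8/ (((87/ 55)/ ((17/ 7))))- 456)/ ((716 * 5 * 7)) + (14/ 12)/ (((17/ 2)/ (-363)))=-3232779547/ 64861545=-49.84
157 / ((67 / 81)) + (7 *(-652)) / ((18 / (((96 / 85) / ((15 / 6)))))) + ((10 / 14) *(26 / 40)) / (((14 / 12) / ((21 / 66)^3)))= 136934431889 / 1819210800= 75.27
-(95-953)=858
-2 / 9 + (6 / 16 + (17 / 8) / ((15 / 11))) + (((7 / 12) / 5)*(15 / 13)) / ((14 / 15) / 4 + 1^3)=78799 / 43290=1.82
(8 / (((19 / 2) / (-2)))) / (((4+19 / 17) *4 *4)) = -34 / 1653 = -0.02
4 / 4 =1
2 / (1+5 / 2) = 4 / 7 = 0.57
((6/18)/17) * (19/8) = 19/408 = 0.05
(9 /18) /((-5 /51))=-51 /10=-5.10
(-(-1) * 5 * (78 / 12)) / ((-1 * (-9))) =65 / 18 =3.61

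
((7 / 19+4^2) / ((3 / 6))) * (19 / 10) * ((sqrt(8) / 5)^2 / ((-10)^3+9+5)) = -0.02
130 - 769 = -639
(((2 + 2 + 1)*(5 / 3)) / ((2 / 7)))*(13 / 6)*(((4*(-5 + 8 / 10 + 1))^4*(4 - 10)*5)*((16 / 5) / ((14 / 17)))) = -14831058944 / 75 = -197747452.59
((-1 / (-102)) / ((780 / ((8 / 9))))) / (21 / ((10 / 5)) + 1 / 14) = 7 / 6623370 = 0.00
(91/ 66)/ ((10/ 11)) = 91/ 60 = 1.52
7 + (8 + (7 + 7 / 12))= 22.58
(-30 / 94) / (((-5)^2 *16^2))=-3 / 60160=-0.00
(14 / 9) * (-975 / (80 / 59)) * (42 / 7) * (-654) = 8778315 / 2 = 4389157.50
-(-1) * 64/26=32/13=2.46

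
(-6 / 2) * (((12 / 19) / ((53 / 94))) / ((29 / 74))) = -250416 / 29203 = -8.58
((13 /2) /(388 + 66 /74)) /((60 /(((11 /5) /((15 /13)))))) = 68783 /129501000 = 0.00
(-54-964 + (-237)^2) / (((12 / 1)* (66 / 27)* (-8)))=-165453 / 704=-235.02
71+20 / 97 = 6907 / 97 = 71.21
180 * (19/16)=855/4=213.75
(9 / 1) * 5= 45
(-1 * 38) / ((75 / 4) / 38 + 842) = -0.05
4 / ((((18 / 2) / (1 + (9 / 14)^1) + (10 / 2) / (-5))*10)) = 46 / 515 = 0.09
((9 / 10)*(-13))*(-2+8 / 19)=351 / 19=18.47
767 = 767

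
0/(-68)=0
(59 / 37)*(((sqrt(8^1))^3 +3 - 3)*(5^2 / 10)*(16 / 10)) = 3776*sqrt(2) / 37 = 144.33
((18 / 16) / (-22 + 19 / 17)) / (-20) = 153 / 56800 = 0.00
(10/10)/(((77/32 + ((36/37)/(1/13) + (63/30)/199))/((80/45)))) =18849280/159734763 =0.12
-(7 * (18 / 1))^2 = -15876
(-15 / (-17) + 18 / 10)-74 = -6062 / 85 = -71.32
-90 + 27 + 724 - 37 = 624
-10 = -10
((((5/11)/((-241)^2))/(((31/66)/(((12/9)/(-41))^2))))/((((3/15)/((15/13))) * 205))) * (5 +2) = 5600/1613209242203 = 0.00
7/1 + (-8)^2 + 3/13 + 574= 645.23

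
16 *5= 80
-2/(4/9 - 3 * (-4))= -9/56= -0.16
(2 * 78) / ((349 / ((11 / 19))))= 0.26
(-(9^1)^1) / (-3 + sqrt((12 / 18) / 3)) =27 * sqrt(2) / 79 + 243 / 79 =3.56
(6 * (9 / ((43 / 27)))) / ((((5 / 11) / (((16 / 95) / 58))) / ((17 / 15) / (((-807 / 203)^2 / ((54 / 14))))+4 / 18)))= 23156320176 / 214306146625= 0.11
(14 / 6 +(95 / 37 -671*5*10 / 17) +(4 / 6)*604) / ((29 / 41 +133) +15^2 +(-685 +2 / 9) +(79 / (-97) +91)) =17627873535 / 2655332306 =6.64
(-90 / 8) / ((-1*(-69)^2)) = 5 / 2116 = 0.00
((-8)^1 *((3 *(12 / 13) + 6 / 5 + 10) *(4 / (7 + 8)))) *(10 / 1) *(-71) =4125952 / 195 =21158.73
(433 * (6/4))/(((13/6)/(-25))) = -97425/13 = -7494.23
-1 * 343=-343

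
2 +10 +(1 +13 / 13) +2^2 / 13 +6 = 264 / 13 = 20.31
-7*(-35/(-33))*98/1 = -24010/33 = -727.58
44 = 44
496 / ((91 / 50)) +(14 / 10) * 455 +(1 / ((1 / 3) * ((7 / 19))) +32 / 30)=1254076 / 1365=918.74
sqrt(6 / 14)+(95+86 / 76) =96.79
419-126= 293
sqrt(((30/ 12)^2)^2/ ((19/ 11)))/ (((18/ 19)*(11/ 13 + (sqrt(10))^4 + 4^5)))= 325*sqrt(209)/ 1052856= 0.00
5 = 5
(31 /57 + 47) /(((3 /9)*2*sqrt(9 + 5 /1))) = 1355*sqrt(14) /266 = 19.06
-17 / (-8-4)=17 / 12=1.42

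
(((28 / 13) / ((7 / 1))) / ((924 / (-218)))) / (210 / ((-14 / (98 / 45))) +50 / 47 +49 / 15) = 51230 / 19996977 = 0.00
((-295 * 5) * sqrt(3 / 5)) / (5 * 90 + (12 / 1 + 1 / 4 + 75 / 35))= -8260 * sqrt(15) / 13003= -2.46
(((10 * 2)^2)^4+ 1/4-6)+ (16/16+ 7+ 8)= 102400000041/4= 25600000010.25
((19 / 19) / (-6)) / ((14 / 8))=-2 / 21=-0.10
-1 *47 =-47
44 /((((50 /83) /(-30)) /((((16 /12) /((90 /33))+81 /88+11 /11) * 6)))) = -31676.12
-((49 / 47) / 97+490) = -2233959 / 4559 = -490.01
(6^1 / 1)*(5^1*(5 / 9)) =50 / 3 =16.67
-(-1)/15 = 1/15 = 0.07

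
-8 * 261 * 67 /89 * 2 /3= -93264 /89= -1047.91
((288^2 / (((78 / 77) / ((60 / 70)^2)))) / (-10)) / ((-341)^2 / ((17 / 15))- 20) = -46531584 / 793463125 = -0.06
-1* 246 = -246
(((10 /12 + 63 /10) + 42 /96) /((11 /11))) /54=1817 /12960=0.14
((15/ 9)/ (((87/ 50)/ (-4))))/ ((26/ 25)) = -12500/ 3393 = -3.68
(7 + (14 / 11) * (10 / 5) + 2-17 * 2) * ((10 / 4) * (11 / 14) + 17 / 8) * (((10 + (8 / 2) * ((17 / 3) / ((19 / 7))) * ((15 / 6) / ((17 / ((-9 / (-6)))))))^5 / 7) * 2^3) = -1716688212890625 / 70243019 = -24439271.51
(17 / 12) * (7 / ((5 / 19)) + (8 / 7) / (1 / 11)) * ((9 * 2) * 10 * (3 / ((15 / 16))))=1118736 / 35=31963.89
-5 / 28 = -0.18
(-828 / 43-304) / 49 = -13900 / 2107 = -6.60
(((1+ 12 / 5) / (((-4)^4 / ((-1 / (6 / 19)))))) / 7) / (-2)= 323 / 107520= 0.00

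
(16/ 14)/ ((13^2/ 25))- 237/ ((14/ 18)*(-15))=121159/ 5915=20.48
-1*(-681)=681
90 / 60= 3 / 2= 1.50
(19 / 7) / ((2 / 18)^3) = 13851 / 7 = 1978.71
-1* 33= -33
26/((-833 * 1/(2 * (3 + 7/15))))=-2704/12495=-0.22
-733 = -733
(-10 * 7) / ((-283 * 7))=10 / 283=0.04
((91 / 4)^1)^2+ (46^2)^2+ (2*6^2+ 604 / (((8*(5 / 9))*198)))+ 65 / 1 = 3940737899 / 880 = 4478111.25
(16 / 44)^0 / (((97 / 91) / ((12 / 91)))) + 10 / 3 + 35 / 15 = 1685 / 291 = 5.79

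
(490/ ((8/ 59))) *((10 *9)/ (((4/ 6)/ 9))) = 17562825/ 4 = 4390706.25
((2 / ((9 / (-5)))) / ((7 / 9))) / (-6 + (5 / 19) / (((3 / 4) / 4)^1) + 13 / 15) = 2850 / 7441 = 0.38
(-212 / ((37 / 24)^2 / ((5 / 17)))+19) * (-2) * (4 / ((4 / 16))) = 5387936 / 23273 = 231.51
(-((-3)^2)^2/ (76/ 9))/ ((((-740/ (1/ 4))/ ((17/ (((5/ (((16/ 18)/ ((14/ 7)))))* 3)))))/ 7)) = 3213/ 281200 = 0.01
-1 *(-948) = 948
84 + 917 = 1001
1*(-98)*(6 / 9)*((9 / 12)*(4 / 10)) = -98 / 5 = -19.60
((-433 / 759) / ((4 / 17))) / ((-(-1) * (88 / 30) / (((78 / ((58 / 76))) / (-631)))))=27272505 / 203704468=0.13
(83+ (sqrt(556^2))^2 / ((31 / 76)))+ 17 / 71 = 1668281066 / 2201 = 757965.05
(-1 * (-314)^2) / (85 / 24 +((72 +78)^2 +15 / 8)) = -1183152 / 270065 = -4.38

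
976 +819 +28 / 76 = 34112 / 19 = 1795.37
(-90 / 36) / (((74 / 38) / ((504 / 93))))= -7980 / 1147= -6.96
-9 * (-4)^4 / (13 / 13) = -2304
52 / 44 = 13 / 11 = 1.18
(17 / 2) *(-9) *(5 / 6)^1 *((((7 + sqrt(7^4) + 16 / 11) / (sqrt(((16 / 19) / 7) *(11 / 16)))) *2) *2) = -161160 *sqrt(1463) / 121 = -50944.12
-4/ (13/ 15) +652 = 8416/ 13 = 647.38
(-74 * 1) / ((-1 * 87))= 74 / 87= 0.85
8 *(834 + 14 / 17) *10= 1135360 / 17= 66785.88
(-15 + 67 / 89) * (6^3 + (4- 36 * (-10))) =-735440 / 89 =-8263.37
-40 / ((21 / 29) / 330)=-127600 / 7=-18228.57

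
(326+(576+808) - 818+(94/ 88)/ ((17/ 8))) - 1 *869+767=147824/ 187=790.50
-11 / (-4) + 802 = 804.75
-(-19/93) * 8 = 152/93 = 1.63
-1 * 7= -7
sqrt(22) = 4.69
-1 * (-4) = 4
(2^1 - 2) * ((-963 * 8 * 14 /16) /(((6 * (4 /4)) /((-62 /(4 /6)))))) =0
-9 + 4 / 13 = -113 / 13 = -8.69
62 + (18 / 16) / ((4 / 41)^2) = 23065 / 128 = 180.20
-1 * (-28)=28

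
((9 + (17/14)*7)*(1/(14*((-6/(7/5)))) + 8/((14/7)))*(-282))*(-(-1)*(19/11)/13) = -1493989/572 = -2611.87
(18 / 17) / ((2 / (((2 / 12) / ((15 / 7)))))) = 0.04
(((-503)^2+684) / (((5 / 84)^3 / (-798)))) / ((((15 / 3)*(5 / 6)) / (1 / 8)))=-89993366239392 / 3125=-28797877196.61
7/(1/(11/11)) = 7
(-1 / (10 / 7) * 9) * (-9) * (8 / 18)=25.20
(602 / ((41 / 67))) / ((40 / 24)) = 121002 / 205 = 590.25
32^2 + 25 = 1049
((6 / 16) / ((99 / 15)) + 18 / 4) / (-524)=-401 / 46112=-0.01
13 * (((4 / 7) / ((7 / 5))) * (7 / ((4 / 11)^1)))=715 / 7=102.14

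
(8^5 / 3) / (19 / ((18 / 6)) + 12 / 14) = 229376 / 151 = 1519.05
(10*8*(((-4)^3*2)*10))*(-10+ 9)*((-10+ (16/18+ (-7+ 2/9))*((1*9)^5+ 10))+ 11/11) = -320533299200/9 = -35614811022.22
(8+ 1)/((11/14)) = 11.45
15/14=1.07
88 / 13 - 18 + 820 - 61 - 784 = -471 / 13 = -36.23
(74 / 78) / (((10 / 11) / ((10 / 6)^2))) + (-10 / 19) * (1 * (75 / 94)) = 1554005 / 626886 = 2.48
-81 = -81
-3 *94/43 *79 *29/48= -107677/344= -313.01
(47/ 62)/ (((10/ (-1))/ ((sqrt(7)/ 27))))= -47 * sqrt(7)/ 16740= -0.01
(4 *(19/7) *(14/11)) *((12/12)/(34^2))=0.01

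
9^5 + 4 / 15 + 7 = 885844 / 15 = 59056.27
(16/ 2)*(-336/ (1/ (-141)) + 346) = 381776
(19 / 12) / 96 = 19 / 1152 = 0.02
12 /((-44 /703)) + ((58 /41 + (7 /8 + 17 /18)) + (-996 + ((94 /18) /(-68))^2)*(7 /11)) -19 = -12919375613 /15356304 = -841.31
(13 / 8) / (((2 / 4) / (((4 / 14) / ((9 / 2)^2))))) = 26 / 567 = 0.05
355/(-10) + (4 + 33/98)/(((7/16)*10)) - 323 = -245251/686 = -357.51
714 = 714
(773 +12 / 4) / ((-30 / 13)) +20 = -4744 / 15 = -316.27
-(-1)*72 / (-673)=-72 / 673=-0.11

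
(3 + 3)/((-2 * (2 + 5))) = -3/7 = -0.43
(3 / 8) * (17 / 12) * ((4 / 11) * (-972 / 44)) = -4131 / 968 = -4.27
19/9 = 2.11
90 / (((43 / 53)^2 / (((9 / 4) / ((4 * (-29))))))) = -1137645 / 428968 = -2.65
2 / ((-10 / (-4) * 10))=2 / 25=0.08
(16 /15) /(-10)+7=6.89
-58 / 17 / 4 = -29 / 34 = -0.85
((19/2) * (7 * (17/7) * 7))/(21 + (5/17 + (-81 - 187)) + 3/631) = -24253747/5292726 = -4.58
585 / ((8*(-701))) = -585 / 5608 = -0.10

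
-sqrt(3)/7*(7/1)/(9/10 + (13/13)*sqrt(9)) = -10*sqrt(3)/39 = -0.44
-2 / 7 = -0.29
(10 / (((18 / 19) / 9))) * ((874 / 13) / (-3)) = -83030 / 39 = -2128.97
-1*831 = -831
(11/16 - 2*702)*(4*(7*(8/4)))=-157171/2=-78585.50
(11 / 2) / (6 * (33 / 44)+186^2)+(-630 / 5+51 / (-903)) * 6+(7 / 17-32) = -25364193376 / 32191047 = -787.93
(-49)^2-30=2371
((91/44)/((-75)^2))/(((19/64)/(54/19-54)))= -157248/2481875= -0.06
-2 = -2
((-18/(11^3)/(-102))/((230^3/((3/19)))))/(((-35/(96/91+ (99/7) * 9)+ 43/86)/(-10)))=-6183/81676645763350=-0.00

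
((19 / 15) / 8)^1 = 19 / 120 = 0.16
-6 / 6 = -1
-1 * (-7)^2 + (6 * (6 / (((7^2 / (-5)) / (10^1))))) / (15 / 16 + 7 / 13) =-1111507 / 15043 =-73.89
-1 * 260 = -260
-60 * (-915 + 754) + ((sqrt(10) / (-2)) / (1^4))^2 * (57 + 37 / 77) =754885 / 77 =9803.70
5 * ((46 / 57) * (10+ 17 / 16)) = 6785 / 152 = 44.64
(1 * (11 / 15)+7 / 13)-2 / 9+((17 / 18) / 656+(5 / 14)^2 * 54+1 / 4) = 102655699 / 12536160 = 8.19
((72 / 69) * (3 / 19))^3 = 373248 / 83453453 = 0.00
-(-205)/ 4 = 205/ 4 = 51.25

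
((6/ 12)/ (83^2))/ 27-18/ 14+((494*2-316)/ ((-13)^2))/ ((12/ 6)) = 309138169/ 440083098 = 0.70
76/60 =19/15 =1.27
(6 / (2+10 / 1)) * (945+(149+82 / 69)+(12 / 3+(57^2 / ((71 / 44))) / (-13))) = 30070024 / 63687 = 472.15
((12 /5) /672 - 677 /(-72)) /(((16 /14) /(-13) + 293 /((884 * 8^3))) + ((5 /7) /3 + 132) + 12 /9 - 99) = 1341077504 /4916459655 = 0.27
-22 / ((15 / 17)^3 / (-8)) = 864688 / 3375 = 256.20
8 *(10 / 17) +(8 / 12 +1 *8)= 13.37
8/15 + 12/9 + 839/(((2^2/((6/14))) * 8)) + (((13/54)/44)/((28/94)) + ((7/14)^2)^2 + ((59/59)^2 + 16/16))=5050853/332640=15.18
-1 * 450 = -450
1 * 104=104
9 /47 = 0.19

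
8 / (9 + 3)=2 / 3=0.67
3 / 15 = 1 / 5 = 0.20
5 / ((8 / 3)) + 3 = 39 / 8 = 4.88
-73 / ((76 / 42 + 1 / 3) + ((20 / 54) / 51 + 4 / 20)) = -3518235 / 113264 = -31.06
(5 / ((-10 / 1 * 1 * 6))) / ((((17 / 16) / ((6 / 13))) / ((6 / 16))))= -3 / 221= -0.01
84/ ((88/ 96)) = 1008/ 11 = 91.64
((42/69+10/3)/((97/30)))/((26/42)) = 57120/29003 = 1.97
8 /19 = 0.42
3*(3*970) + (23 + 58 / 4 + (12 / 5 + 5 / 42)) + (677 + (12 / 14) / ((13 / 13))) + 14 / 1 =993497 / 105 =9461.88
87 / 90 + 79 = 2399 / 30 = 79.97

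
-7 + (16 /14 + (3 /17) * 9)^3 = 22532012 /1685159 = 13.37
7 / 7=1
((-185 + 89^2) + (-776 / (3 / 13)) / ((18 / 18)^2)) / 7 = 13120 / 21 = 624.76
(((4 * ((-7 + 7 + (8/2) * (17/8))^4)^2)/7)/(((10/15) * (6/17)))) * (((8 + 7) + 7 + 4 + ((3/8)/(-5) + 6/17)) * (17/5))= 2119046765124893/358400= 5912518875.91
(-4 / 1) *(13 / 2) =-26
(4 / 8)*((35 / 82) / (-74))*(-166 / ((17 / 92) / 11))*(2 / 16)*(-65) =-47772725 / 206312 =-231.56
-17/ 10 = -1.70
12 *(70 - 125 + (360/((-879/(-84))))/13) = -2392980/3809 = -628.24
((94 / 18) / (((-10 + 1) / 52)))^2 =5973136 / 6561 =910.40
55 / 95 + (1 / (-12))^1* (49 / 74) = 0.52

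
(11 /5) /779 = 11 /3895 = 0.00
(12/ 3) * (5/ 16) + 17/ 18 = 79/ 36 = 2.19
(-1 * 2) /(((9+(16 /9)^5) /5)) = -590490 /1580017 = -0.37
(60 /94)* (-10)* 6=-1800 /47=-38.30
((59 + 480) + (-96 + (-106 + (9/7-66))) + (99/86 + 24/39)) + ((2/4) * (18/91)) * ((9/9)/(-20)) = 3063849/11180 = 274.05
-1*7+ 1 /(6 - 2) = -27 /4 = -6.75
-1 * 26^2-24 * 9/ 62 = -21064/ 31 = -679.48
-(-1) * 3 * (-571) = -1713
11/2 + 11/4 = 33/4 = 8.25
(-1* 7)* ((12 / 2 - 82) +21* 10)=-938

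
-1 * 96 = -96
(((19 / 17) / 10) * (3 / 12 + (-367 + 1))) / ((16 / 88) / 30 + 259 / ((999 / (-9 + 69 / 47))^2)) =-2024291591091 / 1029184216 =-1966.89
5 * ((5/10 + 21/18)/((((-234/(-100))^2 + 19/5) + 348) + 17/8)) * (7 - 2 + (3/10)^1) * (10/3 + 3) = 12587500/16173027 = 0.78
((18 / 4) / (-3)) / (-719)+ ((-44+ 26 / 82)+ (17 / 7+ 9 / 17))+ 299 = 1812072949 / 7016002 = 258.28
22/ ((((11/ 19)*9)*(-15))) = -38/ 135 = -0.28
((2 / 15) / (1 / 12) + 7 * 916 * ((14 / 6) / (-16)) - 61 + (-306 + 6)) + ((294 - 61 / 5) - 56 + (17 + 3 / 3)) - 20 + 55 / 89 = -5714149 / 5340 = -1070.07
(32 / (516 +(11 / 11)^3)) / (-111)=-32 / 57387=-0.00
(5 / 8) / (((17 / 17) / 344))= 215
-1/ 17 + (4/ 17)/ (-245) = -249/ 4165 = -0.06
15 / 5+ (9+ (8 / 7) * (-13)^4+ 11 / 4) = 914365 / 28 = 32655.89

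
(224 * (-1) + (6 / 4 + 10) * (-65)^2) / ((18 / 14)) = 677089 / 18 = 37616.06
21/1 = 21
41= 41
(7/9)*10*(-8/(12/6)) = -280/9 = -31.11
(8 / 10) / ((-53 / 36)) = -144 / 265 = -0.54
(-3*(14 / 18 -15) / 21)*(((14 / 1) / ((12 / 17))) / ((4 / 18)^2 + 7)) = 3264 / 571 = 5.72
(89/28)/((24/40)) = 445/84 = 5.30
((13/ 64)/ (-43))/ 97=-13/ 266944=-0.00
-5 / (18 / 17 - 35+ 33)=5.31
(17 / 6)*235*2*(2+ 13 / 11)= 139825 / 33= 4237.12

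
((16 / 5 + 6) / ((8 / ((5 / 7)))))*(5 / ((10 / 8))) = 23 / 7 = 3.29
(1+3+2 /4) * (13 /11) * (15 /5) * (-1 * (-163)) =57213 /22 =2600.59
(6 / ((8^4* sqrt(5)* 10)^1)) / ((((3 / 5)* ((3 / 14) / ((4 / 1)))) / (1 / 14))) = sqrt(5) / 15360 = 0.00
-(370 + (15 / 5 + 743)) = -1116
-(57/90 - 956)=28661/30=955.37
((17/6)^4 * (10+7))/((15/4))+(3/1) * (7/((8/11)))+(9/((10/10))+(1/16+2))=6455813/19440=332.09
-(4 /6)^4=-16 /81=-0.20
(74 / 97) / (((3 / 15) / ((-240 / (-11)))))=88800 / 1067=83.22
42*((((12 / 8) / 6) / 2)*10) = 105 / 2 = 52.50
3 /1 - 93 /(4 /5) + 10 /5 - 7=-473 /4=-118.25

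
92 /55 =1.67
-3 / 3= -1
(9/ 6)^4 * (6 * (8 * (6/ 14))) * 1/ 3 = 243/ 7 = 34.71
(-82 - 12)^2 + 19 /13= 8837.46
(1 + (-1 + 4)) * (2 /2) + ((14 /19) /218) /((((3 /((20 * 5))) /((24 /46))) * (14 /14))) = 193332 /47633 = 4.06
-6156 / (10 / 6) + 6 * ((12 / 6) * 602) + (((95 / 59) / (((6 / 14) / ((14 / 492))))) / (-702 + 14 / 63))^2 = 16481999229516092453 / 4668592575744320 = 3530.40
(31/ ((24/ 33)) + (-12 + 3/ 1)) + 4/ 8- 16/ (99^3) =264891499/ 7762392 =34.12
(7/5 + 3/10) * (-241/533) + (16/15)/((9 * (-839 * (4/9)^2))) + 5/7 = -1724717/31303090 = -0.06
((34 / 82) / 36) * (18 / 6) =17 / 492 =0.03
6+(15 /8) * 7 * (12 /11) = 447 /22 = 20.32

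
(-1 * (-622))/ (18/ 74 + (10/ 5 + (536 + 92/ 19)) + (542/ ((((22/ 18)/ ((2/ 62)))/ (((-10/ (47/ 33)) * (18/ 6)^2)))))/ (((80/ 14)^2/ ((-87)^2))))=-50967724960/ 17125308098739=-0.00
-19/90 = -0.21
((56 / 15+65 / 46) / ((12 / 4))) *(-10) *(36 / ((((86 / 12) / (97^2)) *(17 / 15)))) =-12028089240 / 16813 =-715404.11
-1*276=-276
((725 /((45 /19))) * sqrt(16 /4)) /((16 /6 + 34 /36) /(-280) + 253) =617120 /255011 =2.42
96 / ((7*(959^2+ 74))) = 32 / 2146095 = 0.00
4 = 4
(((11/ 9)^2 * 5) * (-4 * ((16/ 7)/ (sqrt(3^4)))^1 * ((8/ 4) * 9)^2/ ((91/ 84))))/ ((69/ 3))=-619520/ 6279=-98.67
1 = 1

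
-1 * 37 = -37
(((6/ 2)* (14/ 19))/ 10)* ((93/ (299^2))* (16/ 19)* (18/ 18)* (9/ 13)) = 281232/ 2097794465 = 0.00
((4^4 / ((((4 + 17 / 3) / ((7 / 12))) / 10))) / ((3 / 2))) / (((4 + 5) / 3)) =8960 / 261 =34.33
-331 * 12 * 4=-15888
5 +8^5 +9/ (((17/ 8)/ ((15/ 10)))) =557249/ 17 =32779.35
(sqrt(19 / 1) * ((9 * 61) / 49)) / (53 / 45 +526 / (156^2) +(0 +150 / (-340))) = 567819720 * sqrt(19) / 38426143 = 64.41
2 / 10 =1 / 5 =0.20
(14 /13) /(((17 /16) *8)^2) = 56 /3757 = 0.01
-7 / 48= -0.15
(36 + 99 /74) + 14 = 3799 /74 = 51.34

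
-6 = -6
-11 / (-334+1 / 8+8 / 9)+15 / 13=369921 / 311675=1.19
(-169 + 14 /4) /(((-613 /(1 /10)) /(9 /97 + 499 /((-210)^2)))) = 147395293 /52444602000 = 0.00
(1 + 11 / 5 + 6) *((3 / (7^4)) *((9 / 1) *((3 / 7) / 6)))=621 / 84035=0.01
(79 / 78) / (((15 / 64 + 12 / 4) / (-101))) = -255328 / 8073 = -31.63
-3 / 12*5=-5 / 4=-1.25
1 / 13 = 0.08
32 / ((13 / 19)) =608 / 13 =46.77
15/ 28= 0.54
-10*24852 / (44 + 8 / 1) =-62130 / 13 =-4779.23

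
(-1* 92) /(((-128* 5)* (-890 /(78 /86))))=-897 /6123200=-0.00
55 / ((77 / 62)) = 44.29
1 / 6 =0.17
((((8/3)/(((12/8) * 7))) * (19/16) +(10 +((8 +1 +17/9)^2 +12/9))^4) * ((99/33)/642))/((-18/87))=-2488222587665817887/386903928348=-6431112.24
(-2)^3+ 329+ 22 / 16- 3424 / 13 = 6135 / 104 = 58.99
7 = 7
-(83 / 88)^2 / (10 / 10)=-6889 / 7744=-0.89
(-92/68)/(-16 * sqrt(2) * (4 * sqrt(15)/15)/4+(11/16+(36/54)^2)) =2699280/57903683+2543616 * sqrt(30)/57903683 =0.29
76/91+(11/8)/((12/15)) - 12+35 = 74413/2912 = 25.55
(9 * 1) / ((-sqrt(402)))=-3 * sqrt(402) / 134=-0.45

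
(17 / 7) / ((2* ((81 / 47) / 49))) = 5593 / 162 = 34.52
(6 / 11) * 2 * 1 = 12 / 11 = 1.09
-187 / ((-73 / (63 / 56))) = 1683 / 584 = 2.88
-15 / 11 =-1.36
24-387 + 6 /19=-362.68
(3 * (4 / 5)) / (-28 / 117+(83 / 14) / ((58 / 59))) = 1140048 / 2751065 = 0.41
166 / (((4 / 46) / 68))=129812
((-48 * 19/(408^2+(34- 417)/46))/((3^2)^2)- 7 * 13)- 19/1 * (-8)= 12611000783/206737947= 61.00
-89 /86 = -1.03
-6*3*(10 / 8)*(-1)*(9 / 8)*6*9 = 10935 / 8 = 1366.88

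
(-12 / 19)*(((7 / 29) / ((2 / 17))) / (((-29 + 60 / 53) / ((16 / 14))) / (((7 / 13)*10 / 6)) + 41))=-1513680 / 16153667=-0.09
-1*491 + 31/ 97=-47596/ 97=-490.68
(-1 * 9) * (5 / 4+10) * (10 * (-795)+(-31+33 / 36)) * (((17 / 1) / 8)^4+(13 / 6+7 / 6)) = 1256244030135 / 65536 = 19168762.67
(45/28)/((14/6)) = 135/196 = 0.69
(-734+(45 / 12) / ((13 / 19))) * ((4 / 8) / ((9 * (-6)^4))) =-37883 / 1213056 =-0.03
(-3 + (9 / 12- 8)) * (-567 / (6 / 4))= 7749 / 2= 3874.50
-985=-985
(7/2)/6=7/12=0.58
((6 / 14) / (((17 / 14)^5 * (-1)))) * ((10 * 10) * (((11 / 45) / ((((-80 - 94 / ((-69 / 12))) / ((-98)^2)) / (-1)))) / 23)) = -20292099520 / 779501493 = -26.03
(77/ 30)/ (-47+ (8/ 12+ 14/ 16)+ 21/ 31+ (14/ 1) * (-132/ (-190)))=-0.07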